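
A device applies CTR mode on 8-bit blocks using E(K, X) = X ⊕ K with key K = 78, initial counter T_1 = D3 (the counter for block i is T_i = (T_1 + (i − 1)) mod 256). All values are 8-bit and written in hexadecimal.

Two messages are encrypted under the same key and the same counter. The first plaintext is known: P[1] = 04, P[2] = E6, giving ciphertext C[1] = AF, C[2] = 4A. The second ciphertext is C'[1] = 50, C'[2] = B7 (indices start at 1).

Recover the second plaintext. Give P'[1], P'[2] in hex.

In CTR with a reused counter, both messages share the same keystream S_i, so C_i ⊕ C'_i = P_i ⊕ P'_i and thus P'_i = P_i ⊕ C_i ⊕ C'_i.
P'[1]: 04 ⊕ AF ⊕ 50 = FB.
P'[2]: E6 ⊕ 4A ⊕ B7 = 1B.

P'[1] = FB, P'[2] = 1B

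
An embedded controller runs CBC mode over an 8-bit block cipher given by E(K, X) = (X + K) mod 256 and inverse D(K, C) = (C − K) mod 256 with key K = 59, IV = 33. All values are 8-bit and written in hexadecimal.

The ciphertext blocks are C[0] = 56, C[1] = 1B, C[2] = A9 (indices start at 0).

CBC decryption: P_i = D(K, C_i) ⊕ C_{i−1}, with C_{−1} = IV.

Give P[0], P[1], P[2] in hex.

P[0] = CE, P[1] = 94, P[2] = 4B

P[0]: D(K, 56) = FD; FD ⊕ 33 = CE.
P[1]: D(K, 1B) = C2; C2 ⊕ 56 = 94.
P[2]: D(K, A9) = 50; 50 ⊕ 1B = 4B.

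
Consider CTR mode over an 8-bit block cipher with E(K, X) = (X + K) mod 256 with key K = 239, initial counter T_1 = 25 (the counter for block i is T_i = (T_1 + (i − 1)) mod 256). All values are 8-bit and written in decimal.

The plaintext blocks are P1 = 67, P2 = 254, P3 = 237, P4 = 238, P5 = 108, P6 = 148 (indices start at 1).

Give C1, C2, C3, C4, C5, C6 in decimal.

C1 = 75, C2 = 247, C3 = 231, C4 = 229, C5 = 96, C6 = 153

CTR encryption: S_i = E(K, T_i) where T_i is the counter for block i; C_i = P_i ⊕ S_i.
C1: T = 25, S = E(K, T) = 8; 67 ⊕ 8 = 75.
C2: T = 26, S = E(K, T) = 9; 254 ⊕ 9 = 247.
C3: T = 27, S = E(K, T) = 10; 237 ⊕ 10 = 231.
C4: T = 28, S = E(K, T) = 11; 238 ⊕ 11 = 229.
C5: T = 29, S = E(K, T) = 12; 108 ⊕ 12 = 96.
C6: T = 30, S = E(K, T) = 13; 148 ⊕ 13 = 153.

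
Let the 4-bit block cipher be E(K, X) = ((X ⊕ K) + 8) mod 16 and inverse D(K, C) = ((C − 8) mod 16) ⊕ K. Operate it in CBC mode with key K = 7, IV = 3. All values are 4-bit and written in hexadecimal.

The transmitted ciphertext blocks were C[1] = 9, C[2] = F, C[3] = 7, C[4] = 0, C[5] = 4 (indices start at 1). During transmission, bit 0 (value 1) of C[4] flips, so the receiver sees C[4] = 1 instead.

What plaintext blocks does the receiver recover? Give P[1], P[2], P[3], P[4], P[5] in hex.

P[1] = 5, P[2] = 9, P[3] = 7, P[4] = 9, P[5] = A

CBC decryption: P_i = D(K, C_i) ⊕ C_{i−1}, with C_{0} = IV.
Only C[4] changed, to 1. In CBC, a change in C_i garbles P_i and flips the same bit in P_{i+1}. Decrypting the received ciphertext:
P[1]: D(K, 9) = 6; 6 ⊕ 3 = 5.
P[2]: D(K, F) = 0; 0 ⊕ 9 = 9.
P[3]: D(K, 7) = 8; 8 ⊕ F = 7.
P[4]: D(K, 1) = E; E ⊕ 7 = 9.
P[5]: D(K, 4) = B; B ⊕ 1 = A.
Blocks that differ from the original plaintext: P[4], P[5].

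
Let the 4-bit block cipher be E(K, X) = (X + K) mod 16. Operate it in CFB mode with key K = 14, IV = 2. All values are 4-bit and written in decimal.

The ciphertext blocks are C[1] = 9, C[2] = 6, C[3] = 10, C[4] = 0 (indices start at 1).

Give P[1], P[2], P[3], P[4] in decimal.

P[1] = 9, P[2] = 1, P[3] = 14, P[4] = 8

CFB decryption: P_i = C_i ⊕ E(K, C_{i−1}), with C_{0} = IV.
P[1]: E(K, 2) = 0; 9 ⊕ 0 = 9.
P[2]: E(K, 9) = 7; 6 ⊕ 7 = 1.
P[3]: E(K, 6) = 4; 10 ⊕ 4 = 14.
P[4]: E(K, 10) = 8; 0 ⊕ 8 = 8.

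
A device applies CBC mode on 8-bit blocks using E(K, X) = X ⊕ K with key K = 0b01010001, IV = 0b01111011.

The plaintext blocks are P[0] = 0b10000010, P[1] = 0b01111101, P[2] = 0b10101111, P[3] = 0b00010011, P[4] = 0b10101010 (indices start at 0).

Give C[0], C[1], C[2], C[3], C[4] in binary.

CBC encryption: C_i = E(K, P_i ⊕ C_{i−1}), with C_{−1} = IV.
C[0]: P[0] ⊕ 0b01111011 = 0b11111001; E(K, 0b11111001) = 0b10101000.
C[1]: P[1] ⊕ 0b10101000 = 0b11010101; E(K, 0b11010101) = 0b10000100.
C[2]: P[2] ⊕ 0b10000100 = 0b00101011; E(K, 0b00101011) = 0b01111010.
C[3]: P[3] ⊕ 0b01111010 = 0b01101001; E(K, 0b01101001) = 0b00111000.
C[4]: P[4] ⊕ 0b00111000 = 0b10010010; E(K, 0b10010010) = 0b11000011.

C[0] = 0b10101000, C[1] = 0b10000100, C[2] = 0b01111010, C[3] = 0b00111000, C[4] = 0b11000011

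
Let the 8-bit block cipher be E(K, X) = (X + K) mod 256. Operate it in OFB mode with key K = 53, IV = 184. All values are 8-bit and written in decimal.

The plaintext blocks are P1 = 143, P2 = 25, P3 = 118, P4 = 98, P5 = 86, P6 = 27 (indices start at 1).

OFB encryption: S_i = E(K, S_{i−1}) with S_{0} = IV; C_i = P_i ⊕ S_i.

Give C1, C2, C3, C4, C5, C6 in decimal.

C1: S = E(K, 184) = 237; 143 ⊕ 237 = 98.
C2: S = E(K, 237) = 34; 25 ⊕ 34 = 59.
C3: S = E(K, 34) = 87; 118 ⊕ 87 = 33.
C4: S = E(K, 87) = 140; 98 ⊕ 140 = 238.
C5: S = E(K, 140) = 193; 86 ⊕ 193 = 151.
C6: S = E(K, 193) = 246; 27 ⊕ 246 = 237.

C1 = 98, C2 = 59, C3 = 33, C4 = 238, C5 = 151, C6 = 237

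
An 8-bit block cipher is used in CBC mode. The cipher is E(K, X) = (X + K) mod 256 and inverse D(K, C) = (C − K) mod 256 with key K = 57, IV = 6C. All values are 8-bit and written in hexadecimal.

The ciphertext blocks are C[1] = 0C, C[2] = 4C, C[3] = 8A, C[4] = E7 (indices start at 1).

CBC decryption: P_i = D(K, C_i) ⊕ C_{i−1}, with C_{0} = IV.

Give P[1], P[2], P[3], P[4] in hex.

P[1]: D(K, 0C) = B5; B5 ⊕ 6C = D9.
P[2]: D(K, 4C) = F5; F5 ⊕ 0C = F9.
P[3]: D(K, 8A) = 33; 33 ⊕ 4C = 7F.
P[4]: D(K, E7) = 90; 90 ⊕ 8A = 1A.

P[1] = D9, P[2] = F9, P[3] = 7F, P[4] = 1A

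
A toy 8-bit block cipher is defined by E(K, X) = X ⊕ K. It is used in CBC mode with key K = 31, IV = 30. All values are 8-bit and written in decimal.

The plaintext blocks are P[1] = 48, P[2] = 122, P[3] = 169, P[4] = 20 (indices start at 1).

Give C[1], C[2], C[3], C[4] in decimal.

CBC encryption: C_i = E(K, P_i ⊕ C_{i−1}), with C_{0} = IV.
C[1]: P[1] ⊕ 30 = 46; E(K, 46) = 49.
C[2]: P[2] ⊕ 49 = 75; E(K, 75) = 84.
C[3]: P[3] ⊕ 84 = 253; E(K, 253) = 226.
C[4]: P[4] ⊕ 226 = 246; E(K, 246) = 233.

C[1] = 49, C[2] = 84, C[3] = 226, C[4] = 233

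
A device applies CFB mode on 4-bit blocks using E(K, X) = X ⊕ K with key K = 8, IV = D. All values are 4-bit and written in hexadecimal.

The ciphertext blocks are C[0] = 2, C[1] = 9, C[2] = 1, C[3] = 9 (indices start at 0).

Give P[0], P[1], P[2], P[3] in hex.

P[0] = 7, P[1] = 3, P[2] = 0, P[3] = 0

CFB decryption: P_i = C_i ⊕ E(K, C_{i−1}), with C_{−1} = IV.
P[0]: E(K, D) = 5; 2 ⊕ 5 = 7.
P[1]: E(K, 2) = A; 9 ⊕ A = 3.
P[2]: E(K, 9) = 1; 1 ⊕ 1 = 0.
P[3]: E(K, 1) = 9; 9 ⊕ 9 = 0.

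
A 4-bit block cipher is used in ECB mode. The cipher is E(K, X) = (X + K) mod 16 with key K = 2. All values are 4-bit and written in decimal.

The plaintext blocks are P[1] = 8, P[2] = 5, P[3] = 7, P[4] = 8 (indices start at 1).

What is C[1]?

ECB encryption: C_i = E(K, P_i).
C[1]: E(K, 8) = 10.

C[1] = 10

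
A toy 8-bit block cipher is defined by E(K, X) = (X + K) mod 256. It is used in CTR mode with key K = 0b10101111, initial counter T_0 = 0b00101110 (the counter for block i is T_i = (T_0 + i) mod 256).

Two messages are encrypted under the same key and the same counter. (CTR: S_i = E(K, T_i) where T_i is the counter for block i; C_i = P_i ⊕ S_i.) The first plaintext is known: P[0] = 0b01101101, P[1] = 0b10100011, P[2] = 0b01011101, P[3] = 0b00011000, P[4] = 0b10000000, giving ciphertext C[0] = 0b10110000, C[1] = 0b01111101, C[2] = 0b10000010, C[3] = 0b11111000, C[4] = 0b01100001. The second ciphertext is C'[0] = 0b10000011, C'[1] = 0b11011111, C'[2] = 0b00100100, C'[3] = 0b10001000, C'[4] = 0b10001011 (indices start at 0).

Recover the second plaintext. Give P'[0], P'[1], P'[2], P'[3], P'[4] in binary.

P'[0] = 0b01011110, P'[1] = 0b00000001, P'[2] = 0b11111011, P'[3] = 0b01101000, P'[4] = 0b01101010

In CTR with a reused counter, both messages share the same keystream S_i, so C_i ⊕ C'_i = P_i ⊕ P'_i and thus P'_i = P_i ⊕ C_i ⊕ C'_i.
P'[0]: 0b01101101 ⊕ 0b10110000 ⊕ 0b10000011 = 0b01011110.
P'[1]: 0b10100011 ⊕ 0b01111101 ⊕ 0b11011111 = 0b00000001.
P'[2]: 0b01011101 ⊕ 0b10000010 ⊕ 0b00100100 = 0b11111011.
P'[3]: 0b00011000 ⊕ 0b11111000 ⊕ 0b10001000 = 0b01101000.
P'[4]: 0b10000000 ⊕ 0b01100001 ⊕ 0b10001011 = 0b01101010.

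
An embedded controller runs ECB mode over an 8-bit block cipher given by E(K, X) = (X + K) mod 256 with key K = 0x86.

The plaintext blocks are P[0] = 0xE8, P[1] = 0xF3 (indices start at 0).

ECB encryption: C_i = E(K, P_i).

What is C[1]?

C[1]: E(K, 0xF3) = 0x79.

C[1] = 0x79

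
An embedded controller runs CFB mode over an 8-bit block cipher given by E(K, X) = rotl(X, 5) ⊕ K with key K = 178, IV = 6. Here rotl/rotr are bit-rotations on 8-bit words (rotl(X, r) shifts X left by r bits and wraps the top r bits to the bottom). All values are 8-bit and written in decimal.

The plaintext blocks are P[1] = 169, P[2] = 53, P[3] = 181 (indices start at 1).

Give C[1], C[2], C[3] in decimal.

CFB encryption: C_i = P_i ⊕ E(K, C_{i−1}), with C_{0} = IV.
C[1]: E(K, 6) = 114; 169 ⊕ 114 = 219.
C[2]: E(K, 219) = 201; 53 ⊕ 201 = 252.
C[3]: E(K, 252) = 45; 181 ⊕ 45 = 152.

C[1] = 219, C[2] = 252, C[3] = 152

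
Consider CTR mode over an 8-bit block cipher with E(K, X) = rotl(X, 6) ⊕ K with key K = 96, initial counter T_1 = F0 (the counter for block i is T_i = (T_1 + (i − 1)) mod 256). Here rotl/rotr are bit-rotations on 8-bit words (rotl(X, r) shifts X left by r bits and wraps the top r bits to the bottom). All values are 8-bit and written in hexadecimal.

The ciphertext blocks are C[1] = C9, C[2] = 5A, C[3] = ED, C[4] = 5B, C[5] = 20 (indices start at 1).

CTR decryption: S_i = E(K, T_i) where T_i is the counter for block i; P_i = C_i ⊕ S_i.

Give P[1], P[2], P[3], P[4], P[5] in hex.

P[1]: T = F0, S = E(K, T) = AA; C9 ⊕ AA = 63.
P[2]: T = F1, S = E(K, T) = EA; 5A ⊕ EA = B0.
P[3]: T = F2, S = E(K, T) = 2A; ED ⊕ 2A = C7.
P[4]: T = F3, S = E(K, T) = 6A; 5B ⊕ 6A = 31.
P[5]: T = F4, S = E(K, T) = AB; 20 ⊕ AB = 8B.

P[1] = 63, P[2] = B0, P[3] = C7, P[4] = 31, P[5] = 8B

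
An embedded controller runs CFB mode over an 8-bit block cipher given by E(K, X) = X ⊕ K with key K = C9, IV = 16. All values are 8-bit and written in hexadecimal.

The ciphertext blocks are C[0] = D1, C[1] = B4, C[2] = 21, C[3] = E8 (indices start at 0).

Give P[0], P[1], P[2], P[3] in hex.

P[0] = 0E, P[1] = AC, P[2] = 5C, P[3] = 00

CFB decryption: P_i = C_i ⊕ E(K, C_{i−1}), with C_{−1} = IV.
P[0]: E(K, 16) = DF; D1 ⊕ DF = 0E.
P[1]: E(K, D1) = 18; B4 ⊕ 18 = AC.
P[2]: E(K, B4) = 7D; 21 ⊕ 7D = 5C.
P[3]: E(K, 21) = E8; E8 ⊕ E8 = 00.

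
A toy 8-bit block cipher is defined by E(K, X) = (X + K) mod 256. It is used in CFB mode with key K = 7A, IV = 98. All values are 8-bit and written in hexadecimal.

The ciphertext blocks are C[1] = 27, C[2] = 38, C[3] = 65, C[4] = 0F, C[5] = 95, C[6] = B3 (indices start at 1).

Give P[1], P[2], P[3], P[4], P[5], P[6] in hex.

CFB decryption: P_i = C_i ⊕ E(K, C_{i−1}), with C_{0} = IV.
P[1]: E(K, 98) = 12; 27 ⊕ 12 = 35.
P[2]: E(K, 27) = A1; 38 ⊕ A1 = 99.
P[3]: E(K, 38) = B2; 65 ⊕ B2 = D7.
P[4]: E(K, 65) = DF; 0F ⊕ DF = D0.
P[5]: E(K, 0F) = 89; 95 ⊕ 89 = 1C.
P[6]: E(K, 95) = 0F; B3 ⊕ 0F = BC.

P[1] = 35, P[2] = 99, P[3] = D7, P[4] = D0, P[5] = 1C, P[6] = BC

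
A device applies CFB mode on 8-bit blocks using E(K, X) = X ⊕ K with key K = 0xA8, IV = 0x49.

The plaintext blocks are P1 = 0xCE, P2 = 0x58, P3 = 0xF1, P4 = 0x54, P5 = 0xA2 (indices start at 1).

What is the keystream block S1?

CFB encryption: C_i = P_i ⊕ E(K, C_{i−1}), with C_{0} = IV.
C1: E(K, 0x49) = 0xE1; 0xCE ⊕ 0xE1 = 0x2F.
So S1 = 0xE1.

0xE1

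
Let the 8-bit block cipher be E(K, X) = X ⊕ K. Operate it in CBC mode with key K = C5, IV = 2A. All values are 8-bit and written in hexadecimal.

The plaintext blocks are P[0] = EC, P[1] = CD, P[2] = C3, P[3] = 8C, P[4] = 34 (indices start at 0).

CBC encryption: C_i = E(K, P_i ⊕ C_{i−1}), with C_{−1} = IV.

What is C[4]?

C[0]: P[0] ⊕ 2A = C6; E(K, C6) = 03.
C[1]: P[1] ⊕ 03 = CE; E(K, CE) = 0B.
C[2]: P[2] ⊕ 0B = C8; E(K, C8) = 0D.
C[3]: P[3] ⊕ 0D = 81; E(K, 81) = 44.
C[4]: P[4] ⊕ 44 = 70; E(K, 70) = B5.

C[4] = B5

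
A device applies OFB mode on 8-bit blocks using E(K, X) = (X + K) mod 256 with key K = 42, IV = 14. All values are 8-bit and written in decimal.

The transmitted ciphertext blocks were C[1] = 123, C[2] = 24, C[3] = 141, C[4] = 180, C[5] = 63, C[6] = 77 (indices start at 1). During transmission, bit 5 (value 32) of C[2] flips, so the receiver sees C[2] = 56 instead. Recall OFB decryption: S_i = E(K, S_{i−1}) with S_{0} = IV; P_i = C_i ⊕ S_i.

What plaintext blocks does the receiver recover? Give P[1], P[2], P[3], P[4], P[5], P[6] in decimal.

Only C[2] changed, to 56. In OFB, a change in C_i flips the same bit in P_i only; the keystream is unaffected. Decrypting the received ciphertext:
P[1]: S = E(K, 14) = 56; 123 ⊕ 56 = 67.
P[2]: S = E(K, 56) = 98; 56 ⊕ 98 = 90.
P[3]: S = E(K, 98) = 140; 141 ⊕ 140 = 1.
P[4]: S = E(K, 140) = 182; 180 ⊕ 182 = 2.
P[5]: S = E(K, 182) = 224; 63 ⊕ 224 = 223.
P[6]: S = E(K, 224) = 10; 77 ⊕ 10 = 71.
Blocks that differ from the original plaintext: P[2].

P[1] = 67, P[2] = 90, P[3] = 1, P[4] = 2, P[5] = 223, P[6] = 71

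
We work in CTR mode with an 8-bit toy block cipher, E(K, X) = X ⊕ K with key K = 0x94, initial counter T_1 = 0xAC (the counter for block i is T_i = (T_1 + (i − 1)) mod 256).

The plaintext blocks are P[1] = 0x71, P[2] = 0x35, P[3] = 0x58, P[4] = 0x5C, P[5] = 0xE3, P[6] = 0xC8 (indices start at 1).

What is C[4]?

CTR encryption: S_i = E(K, T_i) where T_i is the counter for block i; C_i = P_i ⊕ S_i.
C[1]: T = 0xAC, S = E(K, T) = 0x38; 0x71 ⊕ 0x38 = 0x49.
C[2]: T = 0xAD, S = E(K, T) = 0x39; 0x35 ⊕ 0x39 = 0x0C.
C[3]: T = 0xAE, S = E(K, T) = 0x3A; 0x58 ⊕ 0x3A = 0x62.
C[4]: T = 0xAF, S = E(K, T) = 0x3B; 0x5C ⊕ 0x3B = 0x67.

C[4] = 0x67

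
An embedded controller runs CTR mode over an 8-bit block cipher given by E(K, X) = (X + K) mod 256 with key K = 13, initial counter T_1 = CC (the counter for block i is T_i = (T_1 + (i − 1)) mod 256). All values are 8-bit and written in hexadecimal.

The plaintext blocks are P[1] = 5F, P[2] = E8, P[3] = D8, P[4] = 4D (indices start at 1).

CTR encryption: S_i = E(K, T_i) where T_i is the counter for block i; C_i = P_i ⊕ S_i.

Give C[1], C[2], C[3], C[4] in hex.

C[1] = 80, C[2] = 08, C[3] = 39, C[4] = AF

C[1]: T = CC, S = E(K, T) = DF; 5F ⊕ DF = 80.
C[2]: T = CD, S = E(K, T) = E0; E8 ⊕ E0 = 08.
C[3]: T = CE, S = E(K, T) = E1; D8 ⊕ E1 = 39.
C[4]: T = CF, S = E(K, T) = E2; 4D ⊕ E2 = AF.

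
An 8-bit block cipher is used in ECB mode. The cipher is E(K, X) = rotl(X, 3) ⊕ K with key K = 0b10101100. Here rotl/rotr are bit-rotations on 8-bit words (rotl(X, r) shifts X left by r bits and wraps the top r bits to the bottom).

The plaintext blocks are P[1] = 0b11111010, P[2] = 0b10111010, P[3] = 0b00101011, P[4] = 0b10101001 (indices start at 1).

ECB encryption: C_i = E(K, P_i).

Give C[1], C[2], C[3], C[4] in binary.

C[1] = 0b01111011, C[2] = 0b01111001, C[3] = 0b11110101, C[4] = 0b11100001

C[1]: E(K, 0b11111010) = 0b01111011.
C[2]: E(K, 0b10111010) = 0b01111001.
C[3]: E(K, 0b00101011) = 0b11110101.
C[4]: E(K, 0b10101001) = 0b11100001.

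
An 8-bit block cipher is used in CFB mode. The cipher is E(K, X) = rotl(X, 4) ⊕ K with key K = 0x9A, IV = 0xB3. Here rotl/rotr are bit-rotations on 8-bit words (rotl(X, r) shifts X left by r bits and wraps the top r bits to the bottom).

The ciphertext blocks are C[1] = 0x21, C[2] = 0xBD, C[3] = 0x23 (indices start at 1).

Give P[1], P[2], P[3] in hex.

CFB decryption: P_i = C_i ⊕ E(K, C_{i−1}), with C_{0} = IV.
P[1]: E(K, 0xB3) = 0xA1; 0x21 ⊕ 0xA1 = 0x80.
P[2]: E(K, 0x21) = 0x88; 0xBD ⊕ 0x88 = 0x35.
P[3]: E(K, 0xBD) = 0x41; 0x23 ⊕ 0x41 = 0x62.

P[1] = 0x80, P[2] = 0x35, P[3] = 0x62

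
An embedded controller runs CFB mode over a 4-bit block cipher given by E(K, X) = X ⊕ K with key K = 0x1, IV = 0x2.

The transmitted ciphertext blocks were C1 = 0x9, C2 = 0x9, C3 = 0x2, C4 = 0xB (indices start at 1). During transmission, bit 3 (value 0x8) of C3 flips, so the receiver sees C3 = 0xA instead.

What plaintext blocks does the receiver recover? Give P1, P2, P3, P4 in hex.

P1 = 0xA, P2 = 0x1, P3 = 0x2, P4 = 0x0

CFB decryption: P_i = C_i ⊕ E(K, C_{i−1}), with C_{0} = IV.
Only C3 changed, to 0xA. In CFB, a change in C_i flips the same bit in P_i and garbles P_{i+1}. Decrypting the received ciphertext:
P1: E(K, 0x2) = 0x3; 0x9 ⊕ 0x3 = 0xA.
P2: E(K, 0x9) = 0x8; 0x9 ⊕ 0x8 = 0x1.
P3: E(K, 0x9) = 0x8; 0xA ⊕ 0x8 = 0x2.
P4: E(K, 0xA) = 0xB; 0xB ⊕ 0xB = 0x0.
Blocks that differ from the original plaintext: P3, P4.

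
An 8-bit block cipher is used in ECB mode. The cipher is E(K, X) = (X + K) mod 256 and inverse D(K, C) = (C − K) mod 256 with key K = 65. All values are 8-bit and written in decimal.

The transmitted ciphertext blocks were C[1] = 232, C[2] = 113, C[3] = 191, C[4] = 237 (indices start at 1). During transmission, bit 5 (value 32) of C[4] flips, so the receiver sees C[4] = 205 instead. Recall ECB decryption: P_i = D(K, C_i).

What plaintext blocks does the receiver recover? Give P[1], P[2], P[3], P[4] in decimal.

P[1] = 167, P[2] = 48, P[3] = 126, P[4] = 140

Only C[4] changed, to 205. In ECB, a change in C_i affects only P_i. Decrypting the received ciphertext:
P[1]: D(K, 232) = 167.
P[2]: D(K, 113) = 48.
P[3]: D(K, 191) = 126.
P[4]: D(K, 205) = 140.
Blocks that differ from the original plaintext: P[4].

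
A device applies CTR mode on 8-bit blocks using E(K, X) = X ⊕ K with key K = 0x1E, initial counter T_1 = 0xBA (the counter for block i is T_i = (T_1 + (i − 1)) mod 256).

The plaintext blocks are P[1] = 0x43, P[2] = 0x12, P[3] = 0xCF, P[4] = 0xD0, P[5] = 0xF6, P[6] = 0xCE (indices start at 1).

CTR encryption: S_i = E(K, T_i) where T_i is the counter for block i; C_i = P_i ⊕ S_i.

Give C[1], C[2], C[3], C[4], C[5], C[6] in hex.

C[1] = 0xE7, C[2] = 0xB7, C[3] = 0x6D, C[4] = 0x73, C[5] = 0x56, C[6] = 0x6F

C[1]: T = 0xBA, S = E(K, T) = 0xA4; 0x43 ⊕ 0xA4 = 0xE7.
C[2]: T = 0xBB, S = E(K, T) = 0xA5; 0x12 ⊕ 0xA5 = 0xB7.
C[3]: T = 0xBC, S = E(K, T) = 0xA2; 0xCF ⊕ 0xA2 = 0x6D.
C[4]: T = 0xBD, S = E(K, T) = 0xA3; 0xD0 ⊕ 0xA3 = 0x73.
C[5]: T = 0xBE, S = E(K, T) = 0xA0; 0xF6 ⊕ 0xA0 = 0x56.
C[6]: T = 0xBF, S = E(K, T) = 0xA1; 0xCE ⊕ 0xA1 = 0x6F.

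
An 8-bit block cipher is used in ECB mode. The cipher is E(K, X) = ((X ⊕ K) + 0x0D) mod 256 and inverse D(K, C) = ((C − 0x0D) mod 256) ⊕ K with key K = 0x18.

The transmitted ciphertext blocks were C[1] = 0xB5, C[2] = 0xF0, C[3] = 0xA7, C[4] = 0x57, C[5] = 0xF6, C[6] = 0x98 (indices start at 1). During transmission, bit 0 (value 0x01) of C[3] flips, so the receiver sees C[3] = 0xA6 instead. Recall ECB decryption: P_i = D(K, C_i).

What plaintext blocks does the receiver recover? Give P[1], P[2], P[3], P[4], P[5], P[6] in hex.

Only C[3] changed, to 0xA6. In ECB, a change in C_i affects only P_i. Decrypting the received ciphertext:
P[1]: D(K, 0xB5) = 0xB0.
P[2]: D(K, 0xF0) = 0xFB.
P[3]: D(K, 0xA6) = 0x81.
P[4]: D(K, 0x57) = 0x52.
P[5]: D(K, 0xF6) = 0xF1.
P[6]: D(K, 0x98) = 0x93.
Blocks that differ from the original plaintext: P[3].

P[1] = 0xB0, P[2] = 0xFB, P[3] = 0x81, P[4] = 0x52, P[5] = 0xF1, P[6] = 0x93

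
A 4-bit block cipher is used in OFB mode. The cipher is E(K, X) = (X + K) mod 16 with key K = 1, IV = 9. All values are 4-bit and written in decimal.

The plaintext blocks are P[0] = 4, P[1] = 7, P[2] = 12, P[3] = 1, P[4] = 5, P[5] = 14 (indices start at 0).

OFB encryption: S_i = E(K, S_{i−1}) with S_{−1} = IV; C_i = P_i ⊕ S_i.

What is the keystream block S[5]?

15

C[0]: S = E(K, 9) = 10; 4 ⊕ 10 = 14.
C[1]: S = E(K, 10) = 11; 7 ⊕ 11 = 12.
C[2]: S = E(K, 11) = 12; 12 ⊕ 12 = 0.
C[3]: S = E(K, 12) = 13; 1 ⊕ 13 = 12.
C[4]: S = E(K, 13) = 14; 5 ⊕ 14 = 11.
C[5]: S = E(K, 14) = 15; 14 ⊕ 15 = 1.
So S[5] = 15.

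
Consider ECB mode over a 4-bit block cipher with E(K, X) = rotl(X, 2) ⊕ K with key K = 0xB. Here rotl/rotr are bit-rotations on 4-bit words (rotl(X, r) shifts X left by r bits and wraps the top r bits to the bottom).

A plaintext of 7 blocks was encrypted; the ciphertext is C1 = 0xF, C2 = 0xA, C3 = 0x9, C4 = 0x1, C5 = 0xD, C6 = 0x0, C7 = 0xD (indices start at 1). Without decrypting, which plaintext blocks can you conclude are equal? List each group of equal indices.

ECB encrypts each block independently with the same key, so equal ciphertext blocks imply equal plaintext blocks.
C5 = C7 = 0xD, so P5 = P7.

P5 = P7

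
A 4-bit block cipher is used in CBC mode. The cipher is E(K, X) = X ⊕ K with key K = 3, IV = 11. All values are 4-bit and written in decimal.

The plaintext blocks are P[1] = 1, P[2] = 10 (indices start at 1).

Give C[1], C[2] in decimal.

CBC encryption: C_i = E(K, P_i ⊕ C_{i−1}), with C_{0} = IV.
C[1]: P[1] ⊕ 11 = 10; E(K, 10) = 9.
C[2]: P[2] ⊕ 9 = 3; E(K, 3) = 0.

C[1] = 9, C[2] = 0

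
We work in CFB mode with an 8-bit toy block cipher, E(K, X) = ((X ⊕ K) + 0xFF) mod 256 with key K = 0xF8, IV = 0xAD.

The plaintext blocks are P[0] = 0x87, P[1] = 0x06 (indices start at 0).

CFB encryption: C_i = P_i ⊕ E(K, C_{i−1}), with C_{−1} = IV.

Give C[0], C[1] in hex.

C[0]: E(K, 0xAD) = 0x54; 0x87 ⊕ 0x54 = 0xD3.
C[1]: E(K, 0xD3) = 0x2A; 0x06 ⊕ 0x2A = 0x2C.

C[0] = 0xD3, C[1] = 0x2C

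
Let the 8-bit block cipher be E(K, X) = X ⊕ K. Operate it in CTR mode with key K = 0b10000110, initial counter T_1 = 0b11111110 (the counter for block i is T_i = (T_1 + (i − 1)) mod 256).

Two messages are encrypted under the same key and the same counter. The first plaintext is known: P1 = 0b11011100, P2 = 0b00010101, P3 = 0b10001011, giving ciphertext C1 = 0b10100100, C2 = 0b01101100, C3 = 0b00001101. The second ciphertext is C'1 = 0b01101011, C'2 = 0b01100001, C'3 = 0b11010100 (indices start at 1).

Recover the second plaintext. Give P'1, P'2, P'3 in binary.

In CTR with a reused counter, both messages share the same keystream S_i, so C_i ⊕ C'_i = P_i ⊕ P'_i and thus P'_i = P_i ⊕ C_i ⊕ C'_i.
P'1: 0b11011100 ⊕ 0b10100100 ⊕ 0b01101011 = 0b00010011.
P'2: 0b00010101 ⊕ 0b01101100 ⊕ 0b01100001 = 0b00011000.
P'3: 0b10001011 ⊕ 0b00001101 ⊕ 0b11010100 = 0b01010010.

P'1 = 0b00010011, P'2 = 0b00011000, P'3 = 0b01010010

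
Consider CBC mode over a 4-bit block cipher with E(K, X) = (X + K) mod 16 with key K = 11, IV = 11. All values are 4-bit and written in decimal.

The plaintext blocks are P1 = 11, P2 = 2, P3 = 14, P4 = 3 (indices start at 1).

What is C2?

C2 = 4

CBC encryption: C_i = E(K, P_i ⊕ C_{i−1}), with C_{0} = IV.
C1: P1 ⊕ 11 = 0; E(K, 0) = 11.
C2: P2 ⊕ 11 = 9; E(K, 9) = 4.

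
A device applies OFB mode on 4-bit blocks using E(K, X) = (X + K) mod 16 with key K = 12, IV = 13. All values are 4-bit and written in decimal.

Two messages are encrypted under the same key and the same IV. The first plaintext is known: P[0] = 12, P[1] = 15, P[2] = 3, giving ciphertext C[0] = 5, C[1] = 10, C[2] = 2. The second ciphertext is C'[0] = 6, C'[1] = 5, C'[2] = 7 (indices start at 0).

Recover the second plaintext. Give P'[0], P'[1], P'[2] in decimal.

P'[0] = 15, P'[1] = 0, P'[2] = 6

In OFB with a reused IV, both messages share the same keystream S_i, so C_i ⊕ C'_i = P_i ⊕ P'_i and thus P'_i = P_i ⊕ C_i ⊕ C'_i.
P'[0]: 12 ⊕ 5 ⊕ 6 = 15.
P'[1]: 15 ⊕ 10 ⊕ 5 = 0.
P'[2]: 3 ⊕ 2 ⊕ 7 = 6.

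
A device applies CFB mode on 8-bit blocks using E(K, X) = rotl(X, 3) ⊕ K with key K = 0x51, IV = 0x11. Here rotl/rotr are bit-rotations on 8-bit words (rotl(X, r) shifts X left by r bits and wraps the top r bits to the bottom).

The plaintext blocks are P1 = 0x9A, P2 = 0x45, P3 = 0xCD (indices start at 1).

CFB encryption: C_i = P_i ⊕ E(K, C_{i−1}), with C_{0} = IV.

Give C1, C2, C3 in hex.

C1: E(K, 0x11) = 0xD9; 0x9A ⊕ 0xD9 = 0x43.
C2: E(K, 0x43) = 0x4B; 0x45 ⊕ 0x4B = 0x0E.
C3: E(K, 0x0E) = 0x21; 0xCD ⊕ 0x21 = 0xEC.

C1 = 0x43, C2 = 0x0E, C3 = 0xEC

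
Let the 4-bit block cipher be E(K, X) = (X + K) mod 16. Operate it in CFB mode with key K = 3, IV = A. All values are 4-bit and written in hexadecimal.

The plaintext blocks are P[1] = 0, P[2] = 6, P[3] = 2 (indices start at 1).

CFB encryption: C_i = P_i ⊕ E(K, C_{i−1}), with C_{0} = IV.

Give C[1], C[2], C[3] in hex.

C[1]: E(K, A) = D; 0 ⊕ D = D.
C[2]: E(K, D) = 0; 6 ⊕ 0 = 6.
C[3]: E(K, 6) = 9; 2 ⊕ 9 = B.

C[1] = D, C[2] = 6, C[3] = B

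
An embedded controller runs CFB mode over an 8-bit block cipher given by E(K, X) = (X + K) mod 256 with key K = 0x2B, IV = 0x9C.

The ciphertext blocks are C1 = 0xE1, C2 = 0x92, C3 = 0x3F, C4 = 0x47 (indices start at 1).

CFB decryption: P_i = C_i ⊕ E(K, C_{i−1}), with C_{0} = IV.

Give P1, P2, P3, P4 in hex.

P1 = 0x26, P2 = 0x9E, P3 = 0x82, P4 = 0x2D

P1: E(K, 0x9C) = 0xC7; 0xE1 ⊕ 0xC7 = 0x26.
P2: E(K, 0xE1) = 0x0C; 0x92 ⊕ 0x0C = 0x9E.
P3: E(K, 0x92) = 0xBD; 0x3F ⊕ 0xBD = 0x82.
P4: E(K, 0x3F) = 0x6A; 0x47 ⊕ 0x6A = 0x2D.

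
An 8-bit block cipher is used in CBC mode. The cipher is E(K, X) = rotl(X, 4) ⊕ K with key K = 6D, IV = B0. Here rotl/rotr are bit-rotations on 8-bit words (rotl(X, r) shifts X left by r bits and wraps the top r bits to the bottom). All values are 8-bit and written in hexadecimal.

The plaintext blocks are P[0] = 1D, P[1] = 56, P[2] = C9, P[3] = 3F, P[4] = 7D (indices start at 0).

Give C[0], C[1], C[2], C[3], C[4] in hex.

CBC encryption: C_i = E(K, P_i ⊕ C_{i−1}), with C_{−1} = IV.
C[0]: P[0] ⊕ B0 = AD; E(K, AD) = B7.
C[1]: P[1] ⊕ B7 = E1; E(K, E1) = 73.
C[2]: P[2] ⊕ 73 = BA; E(K, BA) = C6.
C[3]: P[3] ⊕ C6 = F9; E(K, F9) = F2.
C[4]: P[4] ⊕ F2 = 8F; E(K, 8F) = 95.

C[0] = B7, C[1] = 73, C[2] = C6, C[3] = F2, C[4] = 95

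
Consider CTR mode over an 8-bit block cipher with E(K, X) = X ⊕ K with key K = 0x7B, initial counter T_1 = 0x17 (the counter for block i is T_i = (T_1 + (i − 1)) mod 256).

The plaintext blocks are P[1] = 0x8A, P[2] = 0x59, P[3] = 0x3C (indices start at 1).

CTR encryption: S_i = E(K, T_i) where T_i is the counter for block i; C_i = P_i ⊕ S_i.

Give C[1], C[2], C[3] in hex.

C[1] = 0xE6, C[2] = 0x3A, C[3] = 0x5E

C[1]: T = 0x17, S = E(K, T) = 0x6C; 0x8A ⊕ 0x6C = 0xE6.
C[2]: T = 0x18, S = E(K, T) = 0x63; 0x59 ⊕ 0x63 = 0x3A.
C[3]: T = 0x19, S = E(K, T) = 0x62; 0x3C ⊕ 0x62 = 0x5E.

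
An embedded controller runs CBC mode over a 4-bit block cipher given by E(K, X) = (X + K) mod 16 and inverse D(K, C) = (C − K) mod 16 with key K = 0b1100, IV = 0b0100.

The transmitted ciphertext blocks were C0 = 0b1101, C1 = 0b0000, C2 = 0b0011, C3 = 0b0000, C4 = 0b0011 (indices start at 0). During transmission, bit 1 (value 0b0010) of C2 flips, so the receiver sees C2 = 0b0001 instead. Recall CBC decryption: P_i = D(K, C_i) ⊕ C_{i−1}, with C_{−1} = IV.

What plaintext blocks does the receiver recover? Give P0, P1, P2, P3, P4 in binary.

P0 = 0b0101, P1 = 0b1001, P2 = 0b0101, P3 = 0b0101, P4 = 0b0111

Only C2 changed, to 0b0001. In CBC, a change in C_i garbles P_i and flips the same bit in P_{i+1}. Decrypting the received ciphertext:
P0: D(K, 0b1101) = 0b0001; 0b0001 ⊕ 0b0100 = 0b0101.
P1: D(K, 0b0000) = 0b0100; 0b0100 ⊕ 0b1101 = 0b1001.
P2: D(K, 0b0001) = 0b0101; 0b0101 ⊕ 0b0000 = 0b0101.
P3: D(K, 0b0000) = 0b0100; 0b0100 ⊕ 0b0001 = 0b0101.
P4: D(K, 0b0011) = 0b0111; 0b0111 ⊕ 0b0000 = 0b0111.
Blocks that differ from the original plaintext: P2, P3.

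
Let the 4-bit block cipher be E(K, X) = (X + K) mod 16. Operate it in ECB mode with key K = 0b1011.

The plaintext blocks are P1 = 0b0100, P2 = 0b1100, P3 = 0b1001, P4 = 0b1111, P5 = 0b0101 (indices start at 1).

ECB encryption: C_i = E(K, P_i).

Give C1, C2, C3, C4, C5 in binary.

C1: E(K, 0b0100) = 0b1111.
C2: E(K, 0b1100) = 0b0111.
C3: E(K, 0b1001) = 0b0100.
C4: E(K, 0b1111) = 0b1010.
C5: E(K, 0b0101) = 0b0000.

C1 = 0b1111, C2 = 0b0111, C3 = 0b0100, C4 = 0b1010, C5 = 0b0000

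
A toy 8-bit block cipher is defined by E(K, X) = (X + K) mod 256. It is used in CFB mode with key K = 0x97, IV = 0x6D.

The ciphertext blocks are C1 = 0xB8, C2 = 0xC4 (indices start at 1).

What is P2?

CFB decryption: P_i = C_i ⊕ E(K, C_{i−1}), with C_{0} = IV.
P2: E(K, 0xB8) = 0x4F; 0xC4 ⊕ 0x4F = 0x8B.

P2 = 0x8B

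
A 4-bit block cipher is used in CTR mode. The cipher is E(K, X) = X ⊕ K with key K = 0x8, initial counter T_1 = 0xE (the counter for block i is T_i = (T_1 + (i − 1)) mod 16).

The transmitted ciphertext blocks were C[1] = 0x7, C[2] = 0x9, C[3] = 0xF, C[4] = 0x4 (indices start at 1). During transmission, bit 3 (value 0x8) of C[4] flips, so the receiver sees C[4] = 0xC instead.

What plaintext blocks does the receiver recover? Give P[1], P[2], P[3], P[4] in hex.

CTR decryption: S_i = E(K, T_i) where T_i is the counter for block i; P_i = C_i ⊕ S_i.
Only C[4] changed, to 0xC. In CTR, a change in C_i flips the same bit in P_i only; the keystream is unaffected. Decrypting the received ciphertext:
P[1]: T = 0xE, S = E(K, T) = 0x6; 0x7 ⊕ 0x6 = 0x1.
P[2]: T = 0xF, S = E(K, T) = 0x7; 0x9 ⊕ 0x7 = 0xE.
P[3]: T = 0x0, S = E(K, T) = 0x8; 0xF ⊕ 0x8 = 0x7.
P[4]: T = 0x1, S = E(K, T) = 0x9; 0xC ⊕ 0x9 = 0x5.
Blocks that differ from the original plaintext: P[4].

P[1] = 0x1, P[2] = 0xE, P[3] = 0x7, P[4] = 0x5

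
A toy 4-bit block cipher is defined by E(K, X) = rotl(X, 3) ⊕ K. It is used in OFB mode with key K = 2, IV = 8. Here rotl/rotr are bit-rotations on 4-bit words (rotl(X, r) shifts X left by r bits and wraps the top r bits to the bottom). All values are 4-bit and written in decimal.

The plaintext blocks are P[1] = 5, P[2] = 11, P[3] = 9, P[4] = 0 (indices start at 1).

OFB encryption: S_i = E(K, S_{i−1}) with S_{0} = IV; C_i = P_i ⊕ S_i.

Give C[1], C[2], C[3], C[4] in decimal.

C[1]: S = E(K, 8) = 6; 5 ⊕ 6 = 3.
C[2]: S = E(K, 6) = 1; 11 ⊕ 1 = 10.
C[3]: S = E(K, 1) = 10; 9 ⊕ 10 = 3.
C[4]: S = E(K, 10) = 7; 0 ⊕ 7 = 7.

C[1] = 3, C[2] = 10, C[3] = 3, C[4] = 7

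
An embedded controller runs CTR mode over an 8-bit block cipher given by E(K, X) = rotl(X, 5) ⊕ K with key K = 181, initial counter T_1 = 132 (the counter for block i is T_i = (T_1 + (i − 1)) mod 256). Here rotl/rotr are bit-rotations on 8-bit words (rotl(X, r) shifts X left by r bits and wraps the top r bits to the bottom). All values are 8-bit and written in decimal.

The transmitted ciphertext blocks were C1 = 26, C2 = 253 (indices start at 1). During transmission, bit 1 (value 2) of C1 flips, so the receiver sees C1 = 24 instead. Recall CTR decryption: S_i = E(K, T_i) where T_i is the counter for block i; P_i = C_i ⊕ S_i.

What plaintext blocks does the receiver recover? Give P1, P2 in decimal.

Only C1 changed, to 24. In CTR, a change in C_i flips the same bit in P_i only; the keystream is unaffected. Decrypting the received ciphertext:
P1: T = 132, S = E(K, T) = 37; 24 ⊕ 37 = 61.
P2: T = 133, S = E(K, T) = 5; 253 ⊕ 5 = 248.
Blocks that differ from the original plaintext: P1.

P1 = 61, P2 = 248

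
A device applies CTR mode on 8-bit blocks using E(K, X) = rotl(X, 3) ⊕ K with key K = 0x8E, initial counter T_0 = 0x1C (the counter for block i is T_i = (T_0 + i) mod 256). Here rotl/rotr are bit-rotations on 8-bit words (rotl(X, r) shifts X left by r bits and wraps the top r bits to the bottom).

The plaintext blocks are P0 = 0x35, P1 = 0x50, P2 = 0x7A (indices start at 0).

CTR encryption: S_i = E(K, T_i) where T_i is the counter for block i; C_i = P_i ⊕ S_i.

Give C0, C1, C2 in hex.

C0: T = 0x1C, S = E(K, T) = 0x6E; 0x35 ⊕ 0x6E = 0x5B.
C1: T = 0x1D, S = E(K, T) = 0x66; 0x50 ⊕ 0x66 = 0x36.
C2: T = 0x1E, S = E(K, T) = 0x7E; 0x7A ⊕ 0x7E = 0x04.

C0 = 0x5B, C1 = 0x36, C2 = 0x04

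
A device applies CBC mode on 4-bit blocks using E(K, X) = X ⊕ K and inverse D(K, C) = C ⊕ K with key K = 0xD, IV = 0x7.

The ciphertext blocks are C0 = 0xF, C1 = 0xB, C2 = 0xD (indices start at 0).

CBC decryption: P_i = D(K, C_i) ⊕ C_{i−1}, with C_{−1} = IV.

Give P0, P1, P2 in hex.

P0 = 0x5, P1 = 0x9, P2 = 0xB

P0: D(K, 0xF) = 0x2; 0x2 ⊕ 0x7 = 0x5.
P1: D(K, 0xB) = 0x6; 0x6 ⊕ 0xF = 0x9.
P2: D(K, 0xD) = 0x0; 0x0 ⊕ 0xB = 0xB.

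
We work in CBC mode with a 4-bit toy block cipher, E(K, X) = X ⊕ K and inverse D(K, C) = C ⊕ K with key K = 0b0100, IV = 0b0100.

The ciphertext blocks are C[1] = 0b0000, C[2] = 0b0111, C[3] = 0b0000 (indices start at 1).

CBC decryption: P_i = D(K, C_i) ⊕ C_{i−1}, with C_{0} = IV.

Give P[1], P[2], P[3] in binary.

P[1] = 0b0000, P[2] = 0b0011, P[3] = 0b0011

P[1]: D(K, 0b0000) = 0b0100; 0b0100 ⊕ 0b0100 = 0b0000.
P[2]: D(K, 0b0111) = 0b0011; 0b0011 ⊕ 0b0000 = 0b0011.
P[3]: D(K, 0b0000) = 0b0100; 0b0100 ⊕ 0b0111 = 0b0011.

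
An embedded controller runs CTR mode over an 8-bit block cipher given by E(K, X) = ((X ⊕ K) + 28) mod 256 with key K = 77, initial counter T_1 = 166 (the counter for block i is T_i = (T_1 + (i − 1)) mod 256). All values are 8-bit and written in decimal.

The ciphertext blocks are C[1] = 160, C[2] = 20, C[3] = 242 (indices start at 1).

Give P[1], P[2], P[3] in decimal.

P[1] = 167, P[2] = 18, P[3] = 243

CTR decryption: S_i = E(K, T_i) where T_i is the counter for block i; P_i = C_i ⊕ S_i.
P[1]: T = 166, S = E(K, T) = 7; 160 ⊕ 7 = 167.
P[2]: T = 167, S = E(K, T) = 6; 20 ⊕ 6 = 18.
P[3]: T = 168, S = E(K, T) = 1; 242 ⊕ 1 = 243.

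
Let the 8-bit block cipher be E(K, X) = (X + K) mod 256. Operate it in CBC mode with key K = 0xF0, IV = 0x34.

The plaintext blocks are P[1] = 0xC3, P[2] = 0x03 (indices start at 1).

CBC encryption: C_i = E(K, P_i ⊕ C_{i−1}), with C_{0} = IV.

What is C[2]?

C[1]: P[1] ⊕ 0x34 = 0xF7; E(K, 0xF7) = 0xE7.
C[2]: P[2] ⊕ 0xE7 = 0xE4; E(K, 0xE4) = 0xD4.

C[2] = 0xD4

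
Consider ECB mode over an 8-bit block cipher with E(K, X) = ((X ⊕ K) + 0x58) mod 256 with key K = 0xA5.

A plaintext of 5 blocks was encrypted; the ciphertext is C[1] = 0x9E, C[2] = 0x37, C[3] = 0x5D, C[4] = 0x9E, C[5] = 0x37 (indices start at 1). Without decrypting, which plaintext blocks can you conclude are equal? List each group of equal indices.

ECB encrypts each block independently with the same key, so equal ciphertext blocks imply equal plaintext blocks.
C[1] = C[4] = 0x9E, so P[1] = P[4].
C[2] = C[5] = 0x37, so P[2] = P[5].

P[1] = P[4]; P[2] = P[5]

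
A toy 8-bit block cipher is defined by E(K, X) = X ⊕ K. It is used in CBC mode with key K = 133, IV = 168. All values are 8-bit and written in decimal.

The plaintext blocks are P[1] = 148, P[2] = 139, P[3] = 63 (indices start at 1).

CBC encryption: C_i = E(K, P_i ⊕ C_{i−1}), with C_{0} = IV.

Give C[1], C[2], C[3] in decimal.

C[1] = 185, C[2] = 183, C[3] = 13

C[1]: P[1] ⊕ 168 = 60; E(K, 60) = 185.
C[2]: P[2] ⊕ 185 = 50; E(K, 50) = 183.
C[3]: P[3] ⊕ 183 = 136; E(K, 136) = 13.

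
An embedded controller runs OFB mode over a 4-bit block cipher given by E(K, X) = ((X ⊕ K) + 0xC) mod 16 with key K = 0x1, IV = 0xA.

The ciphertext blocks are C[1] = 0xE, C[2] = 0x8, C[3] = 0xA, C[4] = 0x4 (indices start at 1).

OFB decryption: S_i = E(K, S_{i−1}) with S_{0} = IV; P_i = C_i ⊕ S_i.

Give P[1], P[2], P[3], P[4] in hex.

P[1] = 0x9, P[2] = 0xA, P[3] = 0x5, P[4] = 0xE

P[1]: S = E(K, 0xA) = 0x7; 0xE ⊕ 0x7 = 0x9.
P[2]: S = E(K, 0x7) = 0x2; 0x8 ⊕ 0x2 = 0xA.
P[3]: S = E(K, 0x2) = 0xF; 0xA ⊕ 0xF = 0x5.
P[4]: S = E(K, 0xF) = 0xA; 0x4 ⊕ 0xA = 0xE.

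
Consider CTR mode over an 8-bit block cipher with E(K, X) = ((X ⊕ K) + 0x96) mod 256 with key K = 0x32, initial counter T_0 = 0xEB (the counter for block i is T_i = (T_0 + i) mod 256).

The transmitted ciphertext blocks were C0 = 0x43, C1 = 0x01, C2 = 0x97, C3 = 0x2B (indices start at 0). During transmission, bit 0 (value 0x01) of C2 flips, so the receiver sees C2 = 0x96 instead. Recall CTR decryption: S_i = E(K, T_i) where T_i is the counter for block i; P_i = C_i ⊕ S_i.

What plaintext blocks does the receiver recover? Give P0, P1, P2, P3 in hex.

P0 = 0x2C, P1 = 0x75, P2 = 0xE3, P3 = 0x59

Only C2 changed, to 0x96. In CTR, a change in C_i flips the same bit in P_i only; the keystream is unaffected. Decrypting the received ciphertext:
P0: T = 0xEB, S = E(K, T) = 0x6F; 0x43 ⊕ 0x6F = 0x2C.
P1: T = 0xEC, S = E(K, T) = 0x74; 0x01 ⊕ 0x74 = 0x75.
P2: T = 0xED, S = E(K, T) = 0x75; 0x96 ⊕ 0x75 = 0xE3.
P3: T = 0xEE, S = E(K, T) = 0x72; 0x2B ⊕ 0x72 = 0x59.
Blocks that differ from the original plaintext: P2.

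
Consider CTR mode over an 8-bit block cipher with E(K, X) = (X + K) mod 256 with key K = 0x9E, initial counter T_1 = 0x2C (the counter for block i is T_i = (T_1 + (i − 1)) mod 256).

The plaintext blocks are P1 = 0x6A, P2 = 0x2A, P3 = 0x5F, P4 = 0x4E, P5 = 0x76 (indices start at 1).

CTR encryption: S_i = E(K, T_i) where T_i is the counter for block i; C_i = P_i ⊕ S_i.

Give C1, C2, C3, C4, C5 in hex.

C1 = 0xA0, C2 = 0xE1, C3 = 0x93, C4 = 0x83, C5 = 0xB8

C1: T = 0x2C, S = E(K, T) = 0xCA; 0x6A ⊕ 0xCA = 0xA0.
C2: T = 0x2D, S = E(K, T) = 0xCB; 0x2A ⊕ 0xCB = 0xE1.
C3: T = 0x2E, S = E(K, T) = 0xCC; 0x5F ⊕ 0xCC = 0x93.
C4: T = 0x2F, S = E(K, T) = 0xCD; 0x4E ⊕ 0xCD = 0x83.
C5: T = 0x30, S = E(K, T) = 0xCE; 0x76 ⊕ 0xCE = 0xB8.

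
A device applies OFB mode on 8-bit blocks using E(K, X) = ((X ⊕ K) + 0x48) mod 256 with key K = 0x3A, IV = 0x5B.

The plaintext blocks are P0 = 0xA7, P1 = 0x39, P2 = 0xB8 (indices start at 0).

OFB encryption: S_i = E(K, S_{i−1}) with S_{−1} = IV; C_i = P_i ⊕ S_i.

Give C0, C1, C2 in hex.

C0: S = E(K, 0x5B) = 0xA9; 0xA7 ⊕ 0xA9 = 0x0E.
C1: S = E(K, 0xA9) = 0xDB; 0x39 ⊕ 0xDB = 0xE2.
C2: S = E(K, 0xDB) = 0x29; 0xB8 ⊕ 0x29 = 0x91.

C0 = 0x0E, C1 = 0xE2, C2 = 0x91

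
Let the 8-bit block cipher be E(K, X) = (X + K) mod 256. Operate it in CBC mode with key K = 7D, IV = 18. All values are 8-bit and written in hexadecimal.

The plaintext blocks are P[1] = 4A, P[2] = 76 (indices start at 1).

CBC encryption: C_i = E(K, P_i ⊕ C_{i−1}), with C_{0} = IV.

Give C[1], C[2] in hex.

C[1] = CF, C[2] = 36

C[1]: P[1] ⊕ 18 = 52; E(K, 52) = CF.
C[2]: P[2] ⊕ CF = B9; E(K, B9) = 36.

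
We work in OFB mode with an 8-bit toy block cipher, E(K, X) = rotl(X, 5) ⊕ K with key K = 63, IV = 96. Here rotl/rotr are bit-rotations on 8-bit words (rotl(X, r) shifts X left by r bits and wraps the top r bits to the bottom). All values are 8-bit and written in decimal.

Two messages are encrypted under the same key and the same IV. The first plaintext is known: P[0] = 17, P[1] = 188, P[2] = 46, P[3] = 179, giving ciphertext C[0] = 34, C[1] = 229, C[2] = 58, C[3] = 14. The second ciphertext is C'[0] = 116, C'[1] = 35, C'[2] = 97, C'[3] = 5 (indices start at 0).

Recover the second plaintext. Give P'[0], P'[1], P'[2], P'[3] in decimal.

P'[0] = 71, P'[1] = 122, P'[2] = 117, P'[3] = 184

In OFB with a reused IV, both messages share the same keystream S_i, so C_i ⊕ C'_i = P_i ⊕ P'_i and thus P'_i = P_i ⊕ C_i ⊕ C'_i.
P'[0]: 17 ⊕ 34 ⊕ 116 = 71.
P'[1]: 188 ⊕ 229 ⊕ 35 = 122.
P'[2]: 46 ⊕ 58 ⊕ 97 = 117.
P'[3]: 179 ⊕ 14 ⊕ 5 = 184.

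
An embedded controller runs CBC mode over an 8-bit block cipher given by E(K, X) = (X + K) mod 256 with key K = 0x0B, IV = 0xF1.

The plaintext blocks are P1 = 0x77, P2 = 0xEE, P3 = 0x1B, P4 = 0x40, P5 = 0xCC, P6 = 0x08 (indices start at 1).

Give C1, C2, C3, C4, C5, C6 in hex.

CBC encryption: C_i = E(K, P_i ⊕ C_{i−1}), with C_{0} = IV.
C1: P1 ⊕ 0xF1 = 0x86; E(K, 0x86) = 0x91.
C2: P2 ⊕ 0x91 = 0x7F; E(K, 0x7F) = 0x8A.
C3: P3 ⊕ 0x8A = 0x91; E(K, 0x91) = 0x9C.
C4: P4 ⊕ 0x9C = 0xDC; E(K, 0xDC) = 0xE7.
C5: P5 ⊕ 0xE7 = 0x2B; E(K, 0x2B) = 0x36.
C6: P6 ⊕ 0x36 = 0x3E; E(K, 0x3E) = 0x49.

C1 = 0x91, C2 = 0x8A, C3 = 0x9C, C4 = 0xE7, C5 = 0x36, C6 = 0x49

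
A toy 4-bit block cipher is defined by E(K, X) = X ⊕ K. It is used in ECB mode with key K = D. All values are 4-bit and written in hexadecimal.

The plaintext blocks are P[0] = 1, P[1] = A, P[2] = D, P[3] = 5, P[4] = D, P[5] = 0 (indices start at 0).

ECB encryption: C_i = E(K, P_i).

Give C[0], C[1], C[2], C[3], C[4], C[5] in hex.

C[0] = C, C[1] = 7, C[2] = 0, C[3] = 8, C[4] = 0, C[5] = D

C[0]: E(K, 1) = C.
C[1]: E(K, A) = 7.
C[2]: E(K, D) = 0.
C[3]: E(K, 5) = 8.
C[4]: E(K, D) = 0.
C[5]: E(K, 0) = D.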